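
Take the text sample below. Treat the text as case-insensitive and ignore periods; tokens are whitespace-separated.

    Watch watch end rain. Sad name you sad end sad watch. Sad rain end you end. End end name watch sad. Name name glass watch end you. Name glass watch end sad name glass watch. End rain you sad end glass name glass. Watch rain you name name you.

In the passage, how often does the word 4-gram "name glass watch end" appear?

Scanning the 46 overlapping 4-gram windows for "name glass watch end":
  position 23–26: name glass watch end
  position 28–31: name glass watch end
  position 33–36: name glass watch end

3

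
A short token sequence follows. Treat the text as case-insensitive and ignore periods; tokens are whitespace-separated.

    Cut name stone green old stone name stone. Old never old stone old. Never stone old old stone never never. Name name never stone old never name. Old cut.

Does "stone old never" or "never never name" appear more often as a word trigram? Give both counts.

"stone old never" (3 vs 1)

"stone old never": 3 occurrences
"never never name": 1 occurrence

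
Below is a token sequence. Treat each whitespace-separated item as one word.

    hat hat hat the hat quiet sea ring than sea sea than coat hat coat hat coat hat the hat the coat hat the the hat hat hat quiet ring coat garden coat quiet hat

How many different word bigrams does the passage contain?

35 tokens → 34 bigram windows in total.
Repeated bigrams (each contributes count−1 duplicates):
  coat hat: 4
  hat hat: 4
  hat the: 4
  the hat: 3
  hat coat: 2
  hat quiet: 2
13 duplicate windows → 34 − 13 = 21 distinct.

21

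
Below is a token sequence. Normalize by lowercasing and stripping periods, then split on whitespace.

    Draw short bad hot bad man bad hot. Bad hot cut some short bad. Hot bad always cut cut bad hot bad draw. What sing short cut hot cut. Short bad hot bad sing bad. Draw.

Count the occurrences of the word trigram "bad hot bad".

5

Scanning the 34 overlapping trigram windows for "bad hot bad":
  position 3–5: bad hot bad
  position 7–9: bad hot bad
  position 14–16: bad hot bad
  position 20–22: bad hot bad
  position 31–33: bad hot bad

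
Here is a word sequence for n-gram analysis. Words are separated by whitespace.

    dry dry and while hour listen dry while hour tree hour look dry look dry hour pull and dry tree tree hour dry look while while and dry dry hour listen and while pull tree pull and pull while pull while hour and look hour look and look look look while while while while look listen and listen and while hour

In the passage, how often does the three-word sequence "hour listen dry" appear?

1

Scanning the 59 overlapping trigram windows for "hour listen dry":
  position 5–7: hour listen dry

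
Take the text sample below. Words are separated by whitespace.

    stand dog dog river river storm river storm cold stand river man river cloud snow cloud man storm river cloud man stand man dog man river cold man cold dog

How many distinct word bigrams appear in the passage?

24

30 tokens → 29 bigram windows in total.
Repeated bigrams (each contributes count−1 duplicates):
  cloud man: 2
  man river: 2
  river cloud: 2
  river storm: 2
  storm river: 2
5 duplicate windows → 29 − 5 = 24 distinct.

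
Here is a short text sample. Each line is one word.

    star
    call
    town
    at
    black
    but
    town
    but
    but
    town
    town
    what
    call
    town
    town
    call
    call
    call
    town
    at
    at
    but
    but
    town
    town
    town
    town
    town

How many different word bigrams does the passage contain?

15

28 tokens → 27 bigram windows in total.
Repeated bigrams (each contributes count−1 duplicates):
  town town: 6
  but town: 3
  call town: 3
  but but: 2
  call call: 2
  town at: 2
12 duplicate windows → 27 − 12 = 15 distinct.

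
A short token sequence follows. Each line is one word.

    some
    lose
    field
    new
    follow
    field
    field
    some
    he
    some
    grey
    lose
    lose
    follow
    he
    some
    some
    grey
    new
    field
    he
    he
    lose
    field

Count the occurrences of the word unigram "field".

Scanning the 24 tokens for "field":
  position 3: field
  position 6: field
  position 7: field
  position 20: field
  position 24: field

5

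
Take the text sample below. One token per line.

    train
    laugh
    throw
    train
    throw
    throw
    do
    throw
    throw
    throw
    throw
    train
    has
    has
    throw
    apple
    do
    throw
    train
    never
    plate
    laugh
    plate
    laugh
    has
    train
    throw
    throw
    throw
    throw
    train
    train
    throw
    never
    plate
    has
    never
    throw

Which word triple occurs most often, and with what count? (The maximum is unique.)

Trigram frequencies (highest first):
  throw throw throw: 4
  train throw throw: 2
  throw throw train: 2
  train laugh throw: 1
  laugh throw train: 1
  throw train throw: 1
  … (25 more, each ≤ 1)

"throw throw throw", 4 times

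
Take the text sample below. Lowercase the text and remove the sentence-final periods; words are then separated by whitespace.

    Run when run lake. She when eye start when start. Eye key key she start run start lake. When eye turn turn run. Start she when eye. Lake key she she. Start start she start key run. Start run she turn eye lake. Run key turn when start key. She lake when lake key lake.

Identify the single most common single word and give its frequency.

Unigram frequencies (highest first):
  start: 10
  she: 8
  run: 7
  when: 7
  lake: 7
  key: 7
  … (2 more, each ≤ 5)

"start", 10 times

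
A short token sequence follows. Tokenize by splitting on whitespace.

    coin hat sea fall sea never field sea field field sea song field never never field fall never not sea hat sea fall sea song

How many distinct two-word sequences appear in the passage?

18

25 tokens → 24 bigram windows in total.
Repeated bigrams (each contributes count−1 duplicates):
  fall sea: 2
  field sea: 2
  hat sea: 2
  never field: 2
  sea fall: 2
  sea song: 2
6 duplicate windows → 24 − 6 = 18 distinct.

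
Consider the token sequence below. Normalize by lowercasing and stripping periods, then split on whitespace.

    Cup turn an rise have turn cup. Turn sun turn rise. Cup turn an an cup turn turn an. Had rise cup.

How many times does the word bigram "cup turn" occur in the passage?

Scanning the 21 overlapping bigram windows for "cup turn":
  position 1–2: cup turn
  position 7–8: cup turn
  position 12–13: cup turn
  position 16–17: cup turn

4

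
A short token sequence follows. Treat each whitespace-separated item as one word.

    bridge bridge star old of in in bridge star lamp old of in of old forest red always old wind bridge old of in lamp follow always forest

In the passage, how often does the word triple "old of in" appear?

3

Scanning the 26 overlapping trigram windows for "old of in":
  position 4–6: old of in
  position 11–13: old of in
  position 22–24: old of in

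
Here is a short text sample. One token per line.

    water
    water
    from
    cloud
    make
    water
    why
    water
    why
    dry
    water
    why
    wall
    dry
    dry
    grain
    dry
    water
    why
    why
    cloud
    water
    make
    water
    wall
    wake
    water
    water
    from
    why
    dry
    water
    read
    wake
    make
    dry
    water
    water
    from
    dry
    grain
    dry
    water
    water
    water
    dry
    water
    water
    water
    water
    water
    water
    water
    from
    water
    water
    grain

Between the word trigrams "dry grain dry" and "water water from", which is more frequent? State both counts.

"dry grain dry": 2 occurrences
"water water from": 4 occurrences

"water water from" (4 vs 2)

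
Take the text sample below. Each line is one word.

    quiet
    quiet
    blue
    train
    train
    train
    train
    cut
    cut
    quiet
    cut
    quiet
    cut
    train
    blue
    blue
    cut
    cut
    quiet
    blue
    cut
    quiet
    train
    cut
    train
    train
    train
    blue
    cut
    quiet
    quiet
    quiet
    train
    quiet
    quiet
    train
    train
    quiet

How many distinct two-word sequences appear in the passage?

38 tokens → 37 bigram windows in total.
Repeated bigrams (each contributes count−1 duplicates):
  train train: 6
  cut quiet: 5
  quiet quiet: 4
  blue cut: 3
  quiet train: 3
  cut cut: 2
  cut train: 2
  quiet blue: 2
  … (4 more repeated)
23 duplicate windows → 37 − 23 = 14 distinct.

14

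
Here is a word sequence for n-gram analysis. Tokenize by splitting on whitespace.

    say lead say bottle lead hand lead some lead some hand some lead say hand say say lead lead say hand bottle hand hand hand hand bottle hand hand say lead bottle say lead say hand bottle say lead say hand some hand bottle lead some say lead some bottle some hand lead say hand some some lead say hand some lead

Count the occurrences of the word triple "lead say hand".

Scanning the 60 overlapping trigram windows for "lead say hand":
  position 13–15: lead say hand
  position 19–21: lead say hand
  position 34–36: lead say hand
  position 39–41: lead say hand
  position 53–55: lead say hand
  position 58–60: lead say hand

6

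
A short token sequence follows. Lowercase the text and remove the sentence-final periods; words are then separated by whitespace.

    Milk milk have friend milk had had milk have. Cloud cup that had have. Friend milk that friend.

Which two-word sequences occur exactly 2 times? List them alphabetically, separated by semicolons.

Bigram counts meeting the condition (exactly 2 times):
  friend milk: 2
  have friend: 2
  milk have: 2

friend milk; have friend; milk have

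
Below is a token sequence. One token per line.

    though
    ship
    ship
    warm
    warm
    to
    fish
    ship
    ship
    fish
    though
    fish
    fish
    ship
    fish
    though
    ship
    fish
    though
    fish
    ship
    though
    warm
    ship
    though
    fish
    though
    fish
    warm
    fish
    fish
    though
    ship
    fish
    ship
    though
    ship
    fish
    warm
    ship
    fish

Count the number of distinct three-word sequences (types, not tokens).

31

41 tokens → 39 trigram windows in total.
Repeated trigrams (each contributes count−1 duplicates):
  fish though fish: 3
  ship fish though: 3
  though ship fish: 3
  fish ship though: 2
  fish though ship: 2
8 duplicate windows → 39 − 8 = 31 distinct.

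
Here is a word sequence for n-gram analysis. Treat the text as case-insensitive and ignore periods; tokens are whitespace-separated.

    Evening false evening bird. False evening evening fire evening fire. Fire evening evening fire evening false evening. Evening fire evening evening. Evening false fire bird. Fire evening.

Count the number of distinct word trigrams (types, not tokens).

27 tokens → 25 trigram windows in total.
Repeated trigrams (each contributes count−1 duplicates):
  evening evening fire: 3
  evening fire evening: 3
  evening false evening: 2
  false evening evening: 2
  fire evening evening: 2
7 duplicate windows → 25 − 7 = 18 distinct.

18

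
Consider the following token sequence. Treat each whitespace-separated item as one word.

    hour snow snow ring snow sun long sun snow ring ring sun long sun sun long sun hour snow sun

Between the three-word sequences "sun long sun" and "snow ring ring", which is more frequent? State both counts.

"sun long sun": 3 occurrences
"snow ring ring": 1 occurrence

"sun long sun" (3 vs 1)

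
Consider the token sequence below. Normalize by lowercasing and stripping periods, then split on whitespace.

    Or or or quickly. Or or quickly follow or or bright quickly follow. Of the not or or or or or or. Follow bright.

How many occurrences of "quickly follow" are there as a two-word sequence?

Scanning the 23 overlapping bigram windows for "quickly follow":
  position 7–8: quickly follow
  position 12–13: quickly follow

2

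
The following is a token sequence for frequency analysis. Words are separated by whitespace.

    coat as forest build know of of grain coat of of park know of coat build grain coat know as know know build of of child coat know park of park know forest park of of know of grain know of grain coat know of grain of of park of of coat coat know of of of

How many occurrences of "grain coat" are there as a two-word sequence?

3

Scanning the 56 overlapping bigram windows for "grain coat":
  position 8–9: grain coat
  position 17–18: grain coat
  position 42–43: grain coat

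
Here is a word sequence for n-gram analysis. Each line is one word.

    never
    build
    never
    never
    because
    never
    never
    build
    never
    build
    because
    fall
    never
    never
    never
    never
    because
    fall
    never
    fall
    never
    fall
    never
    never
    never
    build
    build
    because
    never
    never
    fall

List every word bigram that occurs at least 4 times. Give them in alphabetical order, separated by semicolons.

fall never; never build; never never

Bigram counts meeting the condition (at least 4 times):
  fall never: 4
  never build: 4
  never never: 8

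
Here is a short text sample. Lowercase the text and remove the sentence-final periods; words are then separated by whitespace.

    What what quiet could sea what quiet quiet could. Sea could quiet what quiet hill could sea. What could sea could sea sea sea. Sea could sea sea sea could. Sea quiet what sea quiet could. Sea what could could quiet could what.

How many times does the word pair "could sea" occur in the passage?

Scanning the 42 overlapping bigram windows for "could sea":
  position 4–5: could sea
  position 9–10: could sea
  position 16–17: could sea
  position 19–20: could sea
  position 21–22: could sea
  position 26–27: could sea
  position 30–31: could sea
  position 36–37: could sea

8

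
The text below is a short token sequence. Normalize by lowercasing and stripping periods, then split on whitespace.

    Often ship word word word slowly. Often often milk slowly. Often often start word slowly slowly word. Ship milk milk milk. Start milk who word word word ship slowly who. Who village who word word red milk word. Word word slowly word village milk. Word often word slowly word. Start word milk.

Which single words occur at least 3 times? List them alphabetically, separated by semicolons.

milk; often; ship; slowly; start; who; word

Unigram counts meeting the condition (at least 3 times):
  milk: 8
  often: 6
  ship: 3
  slowly: 7
  start: 3
  who: 4
  word: 18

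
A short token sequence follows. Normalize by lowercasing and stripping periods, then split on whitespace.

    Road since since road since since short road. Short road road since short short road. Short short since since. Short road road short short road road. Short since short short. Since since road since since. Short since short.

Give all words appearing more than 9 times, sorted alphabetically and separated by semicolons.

road; short; since

Unigram counts meeting the condition (more than 9 times):
  road: 11
  short: 14
  since: 13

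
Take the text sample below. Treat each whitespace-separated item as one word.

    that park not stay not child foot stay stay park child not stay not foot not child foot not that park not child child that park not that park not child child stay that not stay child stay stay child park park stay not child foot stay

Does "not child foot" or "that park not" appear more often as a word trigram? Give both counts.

"not child foot": 3 occurrences
"that park not": 4 occurrences

"that park not" (4 vs 3)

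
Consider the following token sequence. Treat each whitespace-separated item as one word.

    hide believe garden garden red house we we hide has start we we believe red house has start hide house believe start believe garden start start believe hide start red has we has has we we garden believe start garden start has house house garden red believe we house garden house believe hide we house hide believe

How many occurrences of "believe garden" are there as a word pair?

Scanning the 56 overlapping bigram windows for "believe garden":
  position 2–3: believe garden
  position 23–24: believe garden

2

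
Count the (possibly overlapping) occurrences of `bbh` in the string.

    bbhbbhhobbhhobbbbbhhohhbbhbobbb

Sliding a length-3 window over the 31 characters (29 positions):
  position 1–3: bbh
  position 4–6: bbh
  position 9–11: bbh
  position 17–19: bbh
  position 24–26: bbh

5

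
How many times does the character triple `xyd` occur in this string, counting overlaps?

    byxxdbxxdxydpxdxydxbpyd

Sliding a length-3 window over the 23 characters (21 positions):
  position 10–12: xyd
  position 16–18: xyd

2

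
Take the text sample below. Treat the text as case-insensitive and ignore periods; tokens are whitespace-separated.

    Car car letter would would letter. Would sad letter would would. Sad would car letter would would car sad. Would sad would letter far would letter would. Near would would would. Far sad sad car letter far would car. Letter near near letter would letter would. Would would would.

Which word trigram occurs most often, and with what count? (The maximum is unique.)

Trigram frequencies (highest first):
  letter would would: 4
  would letter would: 3
  would would would: 3
  car letter would: 2
  would sad would: 2
  would car letter: 2
  … (30 more, each ≤ 2)

"letter would would", 4 times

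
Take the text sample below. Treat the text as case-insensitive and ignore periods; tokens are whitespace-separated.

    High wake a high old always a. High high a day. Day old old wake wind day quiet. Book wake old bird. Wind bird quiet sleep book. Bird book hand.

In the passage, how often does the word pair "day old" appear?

1

Scanning the 29 overlapping bigram windows for "day old":
  position 12–13: day old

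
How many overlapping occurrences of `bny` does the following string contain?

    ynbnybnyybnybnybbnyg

Sliding a length-3 window over the 20 characters (18 positions):
  position 3–5: bny
  position 6–8: bny
  position 10–12: bny
  position 13–15: bny
  position 17–19: bny

5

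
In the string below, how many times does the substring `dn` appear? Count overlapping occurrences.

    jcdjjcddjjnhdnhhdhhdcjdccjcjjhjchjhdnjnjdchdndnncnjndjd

4

Sliding a length-2 window over the 55 characters (54 positions):
  position 13–14: dn
  position 36–37: dn
  position 44–45: dn
  position 46–47: dn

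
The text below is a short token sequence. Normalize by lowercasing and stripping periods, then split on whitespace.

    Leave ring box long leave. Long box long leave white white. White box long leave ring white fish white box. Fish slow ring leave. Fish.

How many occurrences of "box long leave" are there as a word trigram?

3

Scanning the 23 overlapping trigram windows for "box long leave":
  position 3–5: box long leave
  position 7–9: box long leave
  position 13–15: box long leave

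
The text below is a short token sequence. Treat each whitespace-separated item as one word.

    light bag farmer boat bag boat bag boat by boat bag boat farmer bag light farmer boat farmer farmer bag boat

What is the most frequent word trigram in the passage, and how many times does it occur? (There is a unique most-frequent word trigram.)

"boat bag boat", 3 times

Trigram frequencies (highest first):
  boat bag boat: 3
  light bag farmer: 1
  bag farmer boat: 1
  farmer boat bag: 1
  bag boat bag: 1
  bag boat by: 1
  … (11 more, each ≤ 1)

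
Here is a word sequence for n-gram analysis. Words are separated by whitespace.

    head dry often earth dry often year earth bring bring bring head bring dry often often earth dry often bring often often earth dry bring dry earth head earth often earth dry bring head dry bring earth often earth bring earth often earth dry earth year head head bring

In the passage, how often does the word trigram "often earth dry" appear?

5

Scanning the 47 overlapping trigram windows for "often earth dry":
  position 3–5: often earth dry
  position 16–18: often earth dry
  position 22–24: often earth dry
  position 30–32: often earth dry
  position 42–44: often earth dry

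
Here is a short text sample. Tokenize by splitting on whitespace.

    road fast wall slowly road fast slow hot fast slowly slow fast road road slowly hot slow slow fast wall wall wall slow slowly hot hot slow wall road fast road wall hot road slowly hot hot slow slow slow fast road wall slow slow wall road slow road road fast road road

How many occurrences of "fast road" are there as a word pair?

4

Scanning the 52 overlapping bigram windows for "fast road":
  position 12–13: fast road
  position 30–31: fast road
  position 41–42: fast road
  position 51–52: fast road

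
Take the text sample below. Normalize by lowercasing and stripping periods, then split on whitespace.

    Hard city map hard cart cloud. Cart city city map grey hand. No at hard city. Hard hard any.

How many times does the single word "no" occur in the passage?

1

Scanning the 19 tokens for "no":
  position 13: no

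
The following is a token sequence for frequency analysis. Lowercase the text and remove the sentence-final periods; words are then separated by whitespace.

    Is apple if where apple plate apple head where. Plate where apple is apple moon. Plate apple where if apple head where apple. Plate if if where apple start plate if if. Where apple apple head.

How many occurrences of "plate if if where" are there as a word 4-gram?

2

Scanning the 33 overlapping 4-gram windows for "plate if if where":
  position 24–27: plate if if where
  position 30–33: plate if if where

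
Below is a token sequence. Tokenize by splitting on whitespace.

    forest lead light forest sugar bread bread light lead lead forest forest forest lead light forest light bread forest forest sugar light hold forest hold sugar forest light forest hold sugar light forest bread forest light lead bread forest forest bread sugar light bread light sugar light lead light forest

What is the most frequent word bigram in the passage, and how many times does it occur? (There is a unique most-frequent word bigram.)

"light forest", 5 times

Bigram frequencies (highest first):
  light forest: 5
  forest forest: 4
  sugar light: 4
  lead light: 3
  light lead: 3
  forest light: 3
  … (18 more, each ≤ 3)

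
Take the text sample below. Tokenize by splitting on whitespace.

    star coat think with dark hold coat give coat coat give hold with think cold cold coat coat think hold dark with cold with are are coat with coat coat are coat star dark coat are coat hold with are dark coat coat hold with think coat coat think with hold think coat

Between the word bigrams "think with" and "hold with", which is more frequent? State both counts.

"think with": 2 occurrences
"hold with": 3 occurrences

"hold with" (3 vs 2)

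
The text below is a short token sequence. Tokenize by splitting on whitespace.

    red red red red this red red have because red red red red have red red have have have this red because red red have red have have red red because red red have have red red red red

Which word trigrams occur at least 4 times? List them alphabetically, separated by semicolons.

Trigram counts meeting the condition (at least 4 times):
  red red have: 5
  red red red: 6

red red have; red red red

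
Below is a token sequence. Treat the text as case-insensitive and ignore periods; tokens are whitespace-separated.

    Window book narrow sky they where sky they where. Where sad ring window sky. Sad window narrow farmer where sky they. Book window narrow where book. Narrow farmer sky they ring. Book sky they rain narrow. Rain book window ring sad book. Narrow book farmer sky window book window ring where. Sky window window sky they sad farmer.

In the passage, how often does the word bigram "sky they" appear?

Scanning the 57 overlapping bigram windows for "sky they":
  position 4–5: sky they
  position 7–8: sky they
  position 20–21: sky they
  position 29–30: sky they
  position 33–34: sky they
  position 55–56: sky they

6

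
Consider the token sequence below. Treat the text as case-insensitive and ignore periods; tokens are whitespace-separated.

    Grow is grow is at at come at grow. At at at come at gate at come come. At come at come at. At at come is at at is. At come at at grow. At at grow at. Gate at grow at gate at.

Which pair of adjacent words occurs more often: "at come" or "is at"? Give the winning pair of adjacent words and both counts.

"at come": 7 occurrences
"is at": 3 occurrences

"at come" (7 vs 3)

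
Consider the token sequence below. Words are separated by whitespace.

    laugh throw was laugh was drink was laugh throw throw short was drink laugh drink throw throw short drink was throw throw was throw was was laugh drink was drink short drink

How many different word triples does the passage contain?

32 tokens → 30 trigram windows in total.
Repeated trigrams (each contributes count−1 duplicates):
  throw throw short: 2
1 duplicate windows → 30 − 1 = 29 distinct.

29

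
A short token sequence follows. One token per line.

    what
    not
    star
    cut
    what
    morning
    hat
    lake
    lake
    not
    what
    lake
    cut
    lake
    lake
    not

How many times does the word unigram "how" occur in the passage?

Scanning the 16 tokens for "how":
  (none found)

0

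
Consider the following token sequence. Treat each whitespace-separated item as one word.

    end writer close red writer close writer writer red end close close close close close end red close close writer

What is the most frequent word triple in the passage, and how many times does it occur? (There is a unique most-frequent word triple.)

"close close close", 3 times

Trigram frequencies (highest first):
  close close close: 3
  end writer close: 1
  writer close red: 1
  close red writer: 1
  red writer close: 1
  writer close writer: 1
  … (10 more, each ≤ 1)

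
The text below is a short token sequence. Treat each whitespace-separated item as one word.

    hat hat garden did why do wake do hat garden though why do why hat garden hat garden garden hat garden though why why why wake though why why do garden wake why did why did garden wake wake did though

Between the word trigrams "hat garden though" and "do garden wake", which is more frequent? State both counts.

"hat garden though": 2 occurrences
"do garden wake": 1 occurrence

"hat garden though" (2 vs 1)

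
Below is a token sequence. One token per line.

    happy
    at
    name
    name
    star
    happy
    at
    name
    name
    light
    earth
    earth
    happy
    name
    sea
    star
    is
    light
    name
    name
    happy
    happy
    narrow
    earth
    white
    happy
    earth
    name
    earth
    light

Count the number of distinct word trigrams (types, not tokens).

26

30 tokens → 28 trigram windows in total.
Repeated trigrams (each contributes count−1 duplicates):
  at name name: 2
  happy at name: 2
2 duplicate windows → 28 − 2 = 26 distinct.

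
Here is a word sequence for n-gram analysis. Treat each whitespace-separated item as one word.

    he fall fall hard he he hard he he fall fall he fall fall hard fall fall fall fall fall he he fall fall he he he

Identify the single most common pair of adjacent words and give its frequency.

Bigram frequencies (highest first):
  fall fall: 8
  he he: 5
  he fall: 4
  fall he: 3
  fall hard: 2
  hard he: 2
  … (2 more, each ≤ 1)

"fall fall", 8 times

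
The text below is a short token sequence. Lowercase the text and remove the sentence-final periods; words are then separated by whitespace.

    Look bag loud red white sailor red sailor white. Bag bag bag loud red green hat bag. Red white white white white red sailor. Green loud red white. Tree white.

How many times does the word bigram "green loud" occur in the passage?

Scanning the 29 overlapping bigram windows for "green loud":
  position 25–26: green loud

1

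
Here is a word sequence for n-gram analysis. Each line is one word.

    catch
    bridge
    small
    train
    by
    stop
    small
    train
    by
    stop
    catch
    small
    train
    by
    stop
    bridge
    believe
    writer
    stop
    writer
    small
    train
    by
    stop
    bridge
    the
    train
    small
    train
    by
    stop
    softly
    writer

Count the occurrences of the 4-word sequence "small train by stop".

Scanning the 30 overlapping 4-gram windows for "small train by stop":
  position 3–6: small train by stop
  position 7–10: small train by stop
  position 12–15: small train by stop
  position 21–24: small train by stop
  position 28–31: small train by stop

5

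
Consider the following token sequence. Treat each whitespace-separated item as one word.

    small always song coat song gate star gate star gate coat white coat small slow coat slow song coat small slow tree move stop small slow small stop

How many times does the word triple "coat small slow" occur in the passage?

Scanning the 26 overlapping trigram windows for "coat small slow":
  position 13–15: coat small slow
  position 19–21: coat small slow

2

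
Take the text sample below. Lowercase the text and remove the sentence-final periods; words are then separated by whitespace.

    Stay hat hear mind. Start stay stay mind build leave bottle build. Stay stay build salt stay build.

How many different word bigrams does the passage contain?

15

18 tokens → 17 bigram windows in total.
Repeated bigrams (each contributes count−1 duplicates):
  stay build: 2
  stay stay: 2
2 duplicate windows → 17 − 2 = 15 distinct.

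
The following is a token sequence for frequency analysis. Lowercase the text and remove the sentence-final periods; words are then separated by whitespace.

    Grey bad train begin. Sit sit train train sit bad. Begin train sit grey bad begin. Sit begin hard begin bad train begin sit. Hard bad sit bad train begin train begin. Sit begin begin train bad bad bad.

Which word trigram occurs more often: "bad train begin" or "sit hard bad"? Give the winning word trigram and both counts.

"bad train begin": 3 occurrences
"sit hard bad": 1 occurrence

"bad train begin" (3 vs 1)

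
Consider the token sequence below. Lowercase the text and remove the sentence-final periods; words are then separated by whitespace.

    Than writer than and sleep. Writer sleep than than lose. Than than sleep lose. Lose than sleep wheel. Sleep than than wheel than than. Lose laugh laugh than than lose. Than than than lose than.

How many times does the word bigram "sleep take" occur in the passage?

0

Scanning the 34 overlapping bigram windows for "sleep take":
  (none found)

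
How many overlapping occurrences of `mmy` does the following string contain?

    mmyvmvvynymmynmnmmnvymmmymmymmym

Sliding a length-3 window over the 32 characters (30 positions):
  position 1–3: mmy
  position 11–13: mmy
  position 23–25: mmy
  position 26–28: mmy
  position 29–31: mmy

5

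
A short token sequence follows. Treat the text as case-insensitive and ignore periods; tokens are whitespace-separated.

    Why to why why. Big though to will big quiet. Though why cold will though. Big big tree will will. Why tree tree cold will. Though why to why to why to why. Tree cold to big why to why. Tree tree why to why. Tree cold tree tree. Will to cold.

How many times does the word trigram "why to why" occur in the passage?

6

Scanning the 50 overlapping trigram windows for "why to why":
  position 1–3: why to why
  position 27–29: why to why
  position 29–31: why to why
  position 31–33: why to why
  position 38–40: why to why
  position 43–45: why to why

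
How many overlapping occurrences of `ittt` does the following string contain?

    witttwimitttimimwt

2

Sliding a length-4 window over the 18 characters (15 positions):
  position 2–5: ittt
  position 9–12: ittt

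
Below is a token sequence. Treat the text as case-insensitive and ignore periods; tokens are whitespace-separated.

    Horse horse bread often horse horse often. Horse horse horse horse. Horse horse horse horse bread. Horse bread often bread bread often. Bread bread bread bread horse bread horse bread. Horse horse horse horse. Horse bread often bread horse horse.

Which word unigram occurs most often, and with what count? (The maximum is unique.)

"horse", 22 times

Unigram frequencies (highest first):
  horse: 22
  bread: 13
  often: 5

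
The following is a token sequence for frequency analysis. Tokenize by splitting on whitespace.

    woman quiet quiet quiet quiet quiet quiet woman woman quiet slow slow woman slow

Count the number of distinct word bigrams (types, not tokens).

14 tokens → 13 bigram windows in total.
Repeated bigrams (each contributes count−1 duplicates):
  quiet quiet: 5
  woman quiet: 2
5 duplicate windows → 13 − 5 = 8 distinct.

8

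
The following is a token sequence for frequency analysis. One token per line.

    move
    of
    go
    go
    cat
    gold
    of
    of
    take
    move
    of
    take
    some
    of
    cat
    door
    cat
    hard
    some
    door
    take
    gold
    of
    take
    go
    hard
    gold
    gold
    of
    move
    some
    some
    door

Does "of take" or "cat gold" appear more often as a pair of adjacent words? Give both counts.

"of take": 3 occurrences
"cat gold": 1 occurrence

"of take" (3 vs 1)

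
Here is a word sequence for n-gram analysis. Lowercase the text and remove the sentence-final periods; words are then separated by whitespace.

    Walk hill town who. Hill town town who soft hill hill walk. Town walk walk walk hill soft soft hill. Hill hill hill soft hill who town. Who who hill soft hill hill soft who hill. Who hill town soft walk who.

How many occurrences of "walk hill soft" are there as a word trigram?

Scanning the 40 overlapping trigram windows for "walk hill soft":
  position 16–18: walk hill soft

1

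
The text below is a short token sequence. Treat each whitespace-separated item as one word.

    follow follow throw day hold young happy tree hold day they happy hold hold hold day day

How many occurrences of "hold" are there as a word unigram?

5

Scanning the 17 tokens for "hold":
  position 5: hold
  position 9: hold
  position 13: hold
  position 14: hold
  position 15: hold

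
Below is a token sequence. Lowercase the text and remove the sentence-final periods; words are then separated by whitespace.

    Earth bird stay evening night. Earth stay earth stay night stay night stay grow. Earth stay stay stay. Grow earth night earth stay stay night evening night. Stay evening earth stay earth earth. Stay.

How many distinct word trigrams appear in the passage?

34 tokens → 32 trigram windows in total.
Repeated trigrams (each contributes count−1 duplicates):
  earth stay earth: 2
  earth stay stay: 2
  night earth stay: 2
  stay grow earth: 2
  stay night stay: 2
5 duplicate windows → 32 − 5 = 27 distinct.

27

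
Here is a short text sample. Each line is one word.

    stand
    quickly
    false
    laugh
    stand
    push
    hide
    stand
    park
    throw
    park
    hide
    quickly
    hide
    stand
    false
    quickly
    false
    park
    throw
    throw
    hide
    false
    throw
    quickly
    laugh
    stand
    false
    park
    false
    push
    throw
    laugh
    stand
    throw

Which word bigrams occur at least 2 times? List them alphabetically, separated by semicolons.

Bigram counts meeting the condition (at least 2 times):
  false park: 2
  hide stand: 2
  laugh stand: 3
  park throw: 2
  quickly false: 2
  stand false: 2

false park; hide stand; laugh stand; park throw; quickly false; stand false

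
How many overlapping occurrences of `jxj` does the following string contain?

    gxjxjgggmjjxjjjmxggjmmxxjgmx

2

Sliding a length-3 window over the 28 characters (26 positions):
  position 3–5: jxj
  position 11–13: jxj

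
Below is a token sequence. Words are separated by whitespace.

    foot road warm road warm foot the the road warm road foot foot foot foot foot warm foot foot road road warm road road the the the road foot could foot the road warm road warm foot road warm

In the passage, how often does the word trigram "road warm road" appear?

4

Scanning the 37 overlapping trigram windows for "road warm road":
  position 2–4: road warm road
  position 9–11: road warm road
  position 21–23: road warm road
  position 33–35: road warm road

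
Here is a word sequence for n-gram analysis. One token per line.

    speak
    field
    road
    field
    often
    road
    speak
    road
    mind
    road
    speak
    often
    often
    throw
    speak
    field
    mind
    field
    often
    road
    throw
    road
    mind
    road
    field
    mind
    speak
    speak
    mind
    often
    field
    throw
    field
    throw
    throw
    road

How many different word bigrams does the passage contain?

36 tokens → 35 bigram windows in total.
Repeated bigrams (each contributes count−1 duplicates):
  field mind: 2
  field often: 2
  field throw: 2
  mind road: 2
  often road: 2
  road field: 2
  road mind: 2
  road speak: 2
  … (2 more repeated)
10 duplicate windows → 35 − 10 = 25 distinct.

25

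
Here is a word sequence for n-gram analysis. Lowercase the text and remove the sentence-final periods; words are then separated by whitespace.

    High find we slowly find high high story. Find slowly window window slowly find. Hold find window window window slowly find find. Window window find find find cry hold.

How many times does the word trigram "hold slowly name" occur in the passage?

Scanning the 27 overlapping trigram windows for "hold slowly name":
  (none found)

0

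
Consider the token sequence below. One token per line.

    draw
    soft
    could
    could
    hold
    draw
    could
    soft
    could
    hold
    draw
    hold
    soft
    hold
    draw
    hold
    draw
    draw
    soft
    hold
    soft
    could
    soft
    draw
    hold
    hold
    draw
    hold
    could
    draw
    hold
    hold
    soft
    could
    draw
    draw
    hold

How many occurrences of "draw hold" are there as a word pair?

6

Scanning the 36 overlapping bigram windows for "draw hold":
  position 11–12: draw hold
  position 15–16: draw hold
  position 24–25: draw hold
  position 27–28: draw hold
  position 30–31: draw hold
  position 36–37: draw hold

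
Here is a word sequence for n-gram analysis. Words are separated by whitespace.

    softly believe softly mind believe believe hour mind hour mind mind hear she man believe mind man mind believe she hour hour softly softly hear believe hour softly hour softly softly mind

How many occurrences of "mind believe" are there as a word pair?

Scanning the 31 overlapping bigram windows for "mind believe":
  position 4–5: mind believe
  position 18–19: mind believe

2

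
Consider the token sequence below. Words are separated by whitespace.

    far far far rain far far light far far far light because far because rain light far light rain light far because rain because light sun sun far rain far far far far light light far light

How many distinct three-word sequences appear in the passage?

25

37 tokens → 35 trigram windows in total.
Repeated trigrams (each contributes count−1 duplicates):
  far far far: 4
  far far light: 3
  far because rain: 2
  far rain far: 2
  light far light: 2
  rain far far: 2
  rain light far: 2
10 duplicate windows → 35 − 10 = 25 distinct.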